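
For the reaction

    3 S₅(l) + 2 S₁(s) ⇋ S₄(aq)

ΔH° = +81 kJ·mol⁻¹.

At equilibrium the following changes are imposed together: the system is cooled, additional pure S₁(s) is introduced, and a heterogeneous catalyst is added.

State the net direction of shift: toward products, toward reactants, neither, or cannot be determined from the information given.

left

The forward reaction is endothermic. Lowering T favours the exothermic direction — shift to the left.
S₁ is a pure solid; its activity is 1 regardless of amount, so Q is unaffected — no shift from this change.
A catalyst speeds both forward and reverse rates equally; it changes neither Q nor K — no shift from this change.
Only the nonzero effect(s) matter; the net shift is to the left.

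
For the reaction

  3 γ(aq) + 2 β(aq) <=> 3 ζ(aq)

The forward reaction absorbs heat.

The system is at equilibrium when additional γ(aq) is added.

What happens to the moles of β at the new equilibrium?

Adding γ (aq), a reactant, drives the reaction to the right.
The net shift is to the right. β is a reactant, so its amount decreases.

decreases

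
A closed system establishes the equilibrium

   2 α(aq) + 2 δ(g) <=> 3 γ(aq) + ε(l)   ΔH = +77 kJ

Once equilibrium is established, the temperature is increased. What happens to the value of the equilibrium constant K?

K depends on temperature via the van 't Hoff relation. The forward reaction is endothermic, so raising T increases K.

increases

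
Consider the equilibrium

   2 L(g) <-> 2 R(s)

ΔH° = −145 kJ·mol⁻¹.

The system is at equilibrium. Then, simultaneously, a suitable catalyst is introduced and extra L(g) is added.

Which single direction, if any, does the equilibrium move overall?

A catalyst speeds both forward and reverse rates equally; it changes neither Q nor K — no shift from this change.
Adding L (g), a reactant, drives the reaction to the right.
Only the nonzero effect(s) matter; the net shift is to the right.

right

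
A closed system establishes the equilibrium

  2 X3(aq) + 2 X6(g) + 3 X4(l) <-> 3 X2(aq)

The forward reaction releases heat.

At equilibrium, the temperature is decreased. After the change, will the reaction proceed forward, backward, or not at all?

right

The forward reaction is exothermic. Lowering T favours the exothermic direction — shift to the right.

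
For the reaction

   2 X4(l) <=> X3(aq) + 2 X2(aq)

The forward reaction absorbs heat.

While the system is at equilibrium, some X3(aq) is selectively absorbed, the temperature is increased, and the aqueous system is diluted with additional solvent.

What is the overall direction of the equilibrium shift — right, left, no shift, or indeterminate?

Removing X3 (aq), a product, drives the reaction to the right.
The forward reaction is endothermic. Raising T favours the endothermic direction — shift to the right.
Dilution lowers every aqueous concentration by the same factor. Δn_aq = 3 − 0 = +3, so the system shifts toward the side with more dissolved moles — to the right.
All effects act in the same direction — net shift to the right.

right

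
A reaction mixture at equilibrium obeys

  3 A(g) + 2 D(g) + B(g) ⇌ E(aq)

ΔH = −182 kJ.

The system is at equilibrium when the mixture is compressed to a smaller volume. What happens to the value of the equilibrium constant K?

unchanged

The equilibrium constant depends only on temperature. This perturbation may move the position of equilibrium, but since T is unchanged, K itself is unchanged.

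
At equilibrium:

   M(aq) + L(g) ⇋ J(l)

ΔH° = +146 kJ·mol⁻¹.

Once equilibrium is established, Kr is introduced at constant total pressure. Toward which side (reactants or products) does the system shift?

Adding inert gas at constant total pressure expands the volume and lowers every reacting partial pressure. With Δn_gas = 0 − 1 = -1, Q moves away from K toward the side with fewer gas moles, so the system shifts toward the side with more gas moles — to the left.

left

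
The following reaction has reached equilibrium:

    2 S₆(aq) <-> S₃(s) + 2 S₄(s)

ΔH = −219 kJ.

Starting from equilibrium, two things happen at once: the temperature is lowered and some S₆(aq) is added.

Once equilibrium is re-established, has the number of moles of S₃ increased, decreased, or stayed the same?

increases

The forward reaction is exothermic. Lowering T favours the exothermic direction — shift to the right.
Adding S₆ (aq), a reactant, drives the reaction to the right.
The net shift is to the right. S₃ is a product, so its amount increases.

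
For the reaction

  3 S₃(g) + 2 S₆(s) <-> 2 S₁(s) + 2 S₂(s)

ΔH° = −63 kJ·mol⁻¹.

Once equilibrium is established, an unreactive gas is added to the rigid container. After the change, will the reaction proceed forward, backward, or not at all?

At constant volume, adding an inert gas leaves every reacting species' partial pressure unchanged, so Q is unchanged — no shift from this change.

no shift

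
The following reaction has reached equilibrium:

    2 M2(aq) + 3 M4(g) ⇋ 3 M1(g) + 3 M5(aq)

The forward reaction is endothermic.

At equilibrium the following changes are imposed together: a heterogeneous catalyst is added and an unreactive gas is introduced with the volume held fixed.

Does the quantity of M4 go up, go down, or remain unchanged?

unchanged

A catalyst speeds both forward and reverse rates equally; it changes neither Q nor K — no shift from this change.
At constant volume, adding an inert gas leaves every reacting species' partial pressure unchanged, so Q is unchanged — no shift from this change.
No net shift occurs, so the amount of M4 is unchanged.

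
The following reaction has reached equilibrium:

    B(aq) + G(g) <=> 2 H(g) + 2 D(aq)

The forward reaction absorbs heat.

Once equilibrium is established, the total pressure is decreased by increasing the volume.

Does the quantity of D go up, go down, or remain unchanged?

increases

Gas moles: reactants 1, products 2 (Δn_gas = +1). Expansion shifts the system toward the side with more moles of gas — to the right.
The net shift is to the right. D is a product, so its amount increases.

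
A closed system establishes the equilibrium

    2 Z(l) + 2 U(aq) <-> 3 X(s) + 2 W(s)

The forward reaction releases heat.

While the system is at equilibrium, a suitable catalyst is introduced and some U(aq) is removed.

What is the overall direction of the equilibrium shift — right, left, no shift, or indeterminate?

left

A catalyst speeds both forward and reverse rates equally; it changes neither Q nor K — no shift from this change.
Removing U (aq), a reactant, drives the reaction to the left.
Only the nonzero effect(s) matter; the net shift is to the left.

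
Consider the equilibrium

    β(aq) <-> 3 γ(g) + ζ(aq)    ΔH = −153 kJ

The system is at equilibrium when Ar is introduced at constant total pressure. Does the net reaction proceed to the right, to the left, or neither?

right

Adding inert gas at constant total pressure expands the volume and lowers every reacting partial pressure. With Δn_gas = 3 − 0 = +3, Q moves away from K toward the side with fewer gas moles, so the system shifts toward the side with more gas moles — to the right.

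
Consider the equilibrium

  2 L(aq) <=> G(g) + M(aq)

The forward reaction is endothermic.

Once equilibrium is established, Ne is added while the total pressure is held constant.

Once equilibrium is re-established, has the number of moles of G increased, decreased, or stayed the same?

Adding inert gas at constant total pressure expands the volume and lowers every reacting partial pressure. With Δn_gas = 1 − 0 = +1, Q moves away from K toward the side with fewer gas moles, so the system shifts toward the side with more gas moles — to the right.
The net shift is to the right. G is a product, so its amount increases.

increases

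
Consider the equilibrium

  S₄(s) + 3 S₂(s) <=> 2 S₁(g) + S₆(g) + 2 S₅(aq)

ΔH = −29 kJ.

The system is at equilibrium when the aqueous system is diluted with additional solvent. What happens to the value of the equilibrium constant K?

unchanged

The equilibrium constant depends only on temperature. This perturbation may move the position of equilibrium, but since T is unchanged, K itself is unchanged.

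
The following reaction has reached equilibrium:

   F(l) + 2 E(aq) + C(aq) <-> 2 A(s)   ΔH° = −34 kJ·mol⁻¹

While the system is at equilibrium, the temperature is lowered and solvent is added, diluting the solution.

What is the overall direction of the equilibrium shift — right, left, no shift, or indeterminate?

The forward reaction is exothermic. Lowering T favours the exothermic direction — shift to the right.
Dilution lowers every aqueous concentration by the same factor. Δn_aq = 0 − 3 = -3, so the system shifts toward the side with more dissolved moles — to the left.
The individual effects push in opposite directions; without quantitative information the net direction cannot be determined.

cannot be determined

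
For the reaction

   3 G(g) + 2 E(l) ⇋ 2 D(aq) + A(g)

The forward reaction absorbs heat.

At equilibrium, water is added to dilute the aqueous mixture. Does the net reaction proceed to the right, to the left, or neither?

Dilution lowers every aqueous concentration by the same factor. Δn_aq = 2 − 0 = +2, so the system shifts toward the side with more dissolved moles — to the right.

right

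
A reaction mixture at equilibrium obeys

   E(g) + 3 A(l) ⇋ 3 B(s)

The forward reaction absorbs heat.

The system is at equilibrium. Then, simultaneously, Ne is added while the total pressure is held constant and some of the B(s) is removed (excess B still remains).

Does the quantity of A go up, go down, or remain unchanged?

increases

Adding inert gas at constant total pressure expands the volume and lowers every reacting partial pressure. With Δn_gas = 0 − 1 = -1, Q moves away from K toward the side with fewer gas moles, so the system shifts toward the side with more gas moles — to the left.
B is a pure solid; its activity is 1 regardless of amount, so Q is unaffected — no shift from this change.
The net shift is to the left. A is a reactant, so its amount increases.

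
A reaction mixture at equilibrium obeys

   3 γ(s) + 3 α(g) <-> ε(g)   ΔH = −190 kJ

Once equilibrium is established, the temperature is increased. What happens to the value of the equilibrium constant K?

decreases

K depends on temperature via the van 't Hoff relation. The forward reaction is exothermic, so raising T decreases K.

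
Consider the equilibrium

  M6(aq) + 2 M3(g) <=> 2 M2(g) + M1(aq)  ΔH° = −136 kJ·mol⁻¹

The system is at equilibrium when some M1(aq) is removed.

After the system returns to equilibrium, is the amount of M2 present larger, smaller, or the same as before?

increases

Removing M1 (aq), a product, drives the reaction to the right.
The net shift is to the right. M2 is a product, so its amount increases.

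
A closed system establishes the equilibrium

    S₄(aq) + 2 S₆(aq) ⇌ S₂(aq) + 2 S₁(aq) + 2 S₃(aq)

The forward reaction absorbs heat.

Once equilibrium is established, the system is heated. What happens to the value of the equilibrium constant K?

K depends on temperature via the van 't Hoff relation. The forward reaction is endothermic, so raising T increases K.

increases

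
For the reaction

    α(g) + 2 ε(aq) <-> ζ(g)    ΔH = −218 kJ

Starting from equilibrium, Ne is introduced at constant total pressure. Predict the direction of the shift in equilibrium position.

Adding inert gas at constant total pressure expands the volume, scaling every reacting partial pressure by the same factor. Δn_gas = 1 − 1 = 0, so Q is unchanged — no shift.

no shift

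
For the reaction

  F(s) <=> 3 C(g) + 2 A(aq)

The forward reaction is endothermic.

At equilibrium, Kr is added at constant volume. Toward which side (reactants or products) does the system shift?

no shift

At constant volume, adding an inert gas leaves every reacting species' partial pressure unchanged, so Q is unchanged — no shift from this change.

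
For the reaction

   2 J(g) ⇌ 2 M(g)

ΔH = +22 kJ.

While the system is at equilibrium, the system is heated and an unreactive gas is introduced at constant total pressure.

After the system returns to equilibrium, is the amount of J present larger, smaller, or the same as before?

The forward reaction is endothermic. Raising T favours the endothermic direction — shift to the right.
Adding inert gas at constant total pressure expands the volume, scaling every reacting partial pressure by the same factor. Δn_gas = 2 − 2 = 0, so Q is unchanged — no shift.
The net shift is to the right. J is a reactant, so its amount decreases.

decreases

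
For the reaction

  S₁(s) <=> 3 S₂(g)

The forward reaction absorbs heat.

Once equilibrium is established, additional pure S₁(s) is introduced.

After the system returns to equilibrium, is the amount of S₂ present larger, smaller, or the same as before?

S₁ is a pure solid; its activity is 1 regardless of amount, so Q is unaffected — no shift from this change.
No net shift occurs, so the amount of S₂ is unchanged.

unchanged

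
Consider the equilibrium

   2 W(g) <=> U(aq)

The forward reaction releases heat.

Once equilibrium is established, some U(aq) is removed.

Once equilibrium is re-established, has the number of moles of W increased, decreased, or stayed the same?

decreases

Removing U (aq), a product, drives the reaction to the right.
The net shift is to the right. W is a reactant, so its amount decreases.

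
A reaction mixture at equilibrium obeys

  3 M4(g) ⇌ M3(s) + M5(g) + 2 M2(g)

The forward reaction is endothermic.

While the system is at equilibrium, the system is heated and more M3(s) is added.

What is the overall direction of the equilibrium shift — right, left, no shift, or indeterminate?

The forward reaction is endothermic. Raising T favours the endothermic direction — shift to the right.
M3 is a pure solid; its activity is 1 regardless of amount, so Q is unaffected — no shift from this change.
Only the nonzero effect(s) matter; the net shift is to the right.

right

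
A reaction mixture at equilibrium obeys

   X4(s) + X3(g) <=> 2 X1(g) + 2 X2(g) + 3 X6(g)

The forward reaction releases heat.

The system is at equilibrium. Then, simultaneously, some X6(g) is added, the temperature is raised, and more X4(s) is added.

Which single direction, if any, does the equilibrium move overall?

Adding X6 (g), a product, drives the reaction to the left.
The forward reaction is exothermic. Raising T favours the endothermic direction — shift to the left.
X4 is a pure solid; its activity is 1 regardless of amount, so Q is unaffected — no shift from this change.
Only the nonzero effect(s) matter; the net shift is to the left.

left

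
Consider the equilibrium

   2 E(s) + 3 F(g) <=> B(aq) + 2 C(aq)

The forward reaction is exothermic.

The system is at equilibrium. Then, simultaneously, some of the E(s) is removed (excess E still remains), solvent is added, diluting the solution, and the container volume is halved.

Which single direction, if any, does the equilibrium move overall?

E is a pure solid; its activity is 1 regardless of amount, so Q is unaffected — no shift from this change.
Dilution lowers every aqueous concentration by the same factor. Δn_aq = 3 − 0 = +3, so the system shifts toward the side with more dissolved moles — to the right.
Gas moles: reactants 3, products 0 (Δn_gas = -3). Compression shifts the system toward the side with fewer moles of gas — to the right.
Only the nonzero effect(s) matter; the net shift is to the right.

right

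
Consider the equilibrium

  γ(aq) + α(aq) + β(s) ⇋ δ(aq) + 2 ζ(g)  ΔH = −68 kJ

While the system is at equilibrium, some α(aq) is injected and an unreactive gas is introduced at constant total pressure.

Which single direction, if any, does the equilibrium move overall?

right

Adding α (aq), a reactant, drives the reaction to the right.
Adding inert gas at constant total pressure expands the volume and lowers every reacting partial pressure. With Δn_gas = 2 − 0 = +2, Q moves away from K toward the side with fewer gas moles, so the system shifts toward the side with more gas moles — to the right.
All effects act in the same direction — net shift to the right.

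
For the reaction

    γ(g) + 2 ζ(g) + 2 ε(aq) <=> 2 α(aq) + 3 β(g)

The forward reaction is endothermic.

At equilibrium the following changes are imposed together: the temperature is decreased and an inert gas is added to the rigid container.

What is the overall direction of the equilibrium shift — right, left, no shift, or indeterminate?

left

The forward reaction is endothermic. Lowering T favours the exothermic direction — shift to the left.
At constant volume, adding an inert gas leaves every reacting species' partial pressure unchanged, so Q is unchanged — no shift from this change.
Only the nonzero effect(s) matter; the net shift is to the left.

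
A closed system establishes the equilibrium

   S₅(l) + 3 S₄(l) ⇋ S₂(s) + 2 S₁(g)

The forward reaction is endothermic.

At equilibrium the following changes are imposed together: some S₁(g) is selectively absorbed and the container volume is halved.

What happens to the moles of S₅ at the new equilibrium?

Removing S₁ (g), a product, drives the reaction to the right.
Gas moles: reactants 0, products 2 (Δn_gas = +2). Compression shifts the system toward the side with fewer moles of gas — to the left.
The two effects oppose each other, so the net shift — and hence the change in S₅ — cannot be determined from the given information.

cannot be determined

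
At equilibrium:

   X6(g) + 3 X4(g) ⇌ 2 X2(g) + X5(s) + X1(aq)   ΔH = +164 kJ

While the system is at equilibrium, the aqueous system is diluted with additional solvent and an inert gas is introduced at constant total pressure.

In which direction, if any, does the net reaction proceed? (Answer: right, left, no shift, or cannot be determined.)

Dilution lowers every aqueous concentration by the same factor. Δn_aq = 1 − 0 = +1, so the system shifts toward the side with more dissolved moles — to the right.
Adding inert gas at constant total pressure expands the volume and lowers every reacting partial pressure. With Δn_gas = 2 − 4 = -2, Q moves away from K toward the side with fewer gas moles, so the system shifts toward the side with more gas moles — to the left.
The individual effects push in opposite directions; without quantitative information the net direction cannot be determined.

cannot be determined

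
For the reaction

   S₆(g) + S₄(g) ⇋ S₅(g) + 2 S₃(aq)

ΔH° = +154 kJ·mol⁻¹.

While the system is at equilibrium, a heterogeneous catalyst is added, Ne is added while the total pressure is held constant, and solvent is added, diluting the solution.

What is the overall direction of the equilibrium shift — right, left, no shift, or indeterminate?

A catalyst speeds both forward and reverse rates equally; it changes neither Q nor K — no shift from this change.
Adding inert gas at constant total pressure expands the volume and lowers every reacting partial pressure. With Δn_gas = 1 − 2 = -1, Q moves away from K toward the side with fewer gas moles, so the system shifts toward the side with more gas moles — to the left.
Dilution lowers every aqueous concentration by the same factor. Δn_aq = 2 − 0 = +2, so the system shifts toward the side with more dissolved moles — to the right.
The individual effects push in opposite directions; without quantitative information the net direction cannot be determined.

cannot be determined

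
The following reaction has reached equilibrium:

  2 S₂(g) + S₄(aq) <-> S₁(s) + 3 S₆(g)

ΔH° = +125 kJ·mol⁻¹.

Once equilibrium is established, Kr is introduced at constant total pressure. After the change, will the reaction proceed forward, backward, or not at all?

right

Adding inert gas at constant total pressure expands the volume and lowers every reacting partial pressure. With Δn_gas = 3 − 2 = +1, Q moves away from K toward the side with fewer gas moles, so the system shifts toward the side with more gas moles — to the right.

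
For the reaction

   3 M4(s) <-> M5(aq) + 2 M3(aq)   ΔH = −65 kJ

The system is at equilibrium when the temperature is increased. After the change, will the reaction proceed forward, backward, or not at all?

The forward reaction is exothermic. Raising T favours the endothermic direction — shift to the left.

left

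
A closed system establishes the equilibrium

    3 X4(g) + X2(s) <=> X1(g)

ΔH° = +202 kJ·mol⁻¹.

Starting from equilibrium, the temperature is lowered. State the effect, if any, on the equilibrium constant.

K depends on temperature via the van 't Hoff relation. The forward reaction is endothermic, so lowering T decreases K.

decreases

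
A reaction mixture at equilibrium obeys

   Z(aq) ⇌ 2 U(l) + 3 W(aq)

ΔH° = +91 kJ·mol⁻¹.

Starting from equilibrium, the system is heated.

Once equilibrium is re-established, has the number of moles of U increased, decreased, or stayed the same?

increases

The forward reaction is endothermic. Raising T favours the endothermic direction — shift to the right.
The net shift is to the right. U is a product, so its amount increases.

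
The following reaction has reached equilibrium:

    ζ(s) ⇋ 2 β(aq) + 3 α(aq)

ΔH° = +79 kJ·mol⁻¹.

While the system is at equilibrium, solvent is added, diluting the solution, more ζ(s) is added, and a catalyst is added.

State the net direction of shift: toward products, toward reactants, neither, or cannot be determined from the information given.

Dilution lowers every aqueous concentration by the same factor. Δn_aq = 5 − 0 = +5, so the system shifts toward the side with more dissolved moles — to the right.
ζ is a pure solid; its activity is 1 regardless of amount, so Q is unaffected — no shift from this change.
A catalyst speeds both forward and reverse rates equally; it changes neither Q nor K — no shift from this change.
Only the nonzero effect(s) matter; the net shift is to the right.

right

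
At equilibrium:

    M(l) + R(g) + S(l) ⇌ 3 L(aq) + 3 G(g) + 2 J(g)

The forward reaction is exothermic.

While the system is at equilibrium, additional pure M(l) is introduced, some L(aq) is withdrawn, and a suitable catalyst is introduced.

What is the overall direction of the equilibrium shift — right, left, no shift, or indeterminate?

right

M is a pure liquid; its activity is 1 regardless of amount, so Q is unaffected — no shift from this change.
Removing L (aq), a product, drives the reaction to the right.
A catalyst speeds both forward and reverse rates equally; it changes neither Q nor K — no shift from this change.
Only the nonzero effect(s) matter; the net shift is to the right.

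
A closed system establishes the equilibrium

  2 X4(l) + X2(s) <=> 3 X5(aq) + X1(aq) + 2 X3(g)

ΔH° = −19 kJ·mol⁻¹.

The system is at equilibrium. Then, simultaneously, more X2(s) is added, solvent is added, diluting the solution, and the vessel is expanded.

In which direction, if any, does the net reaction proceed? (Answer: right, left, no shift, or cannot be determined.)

right

X2 is a pure solid; its activity is 1 regardless of amount, so Q is unaffected — no shift from this change.
Dilution lowers every aqueous concentration by the same factor. Δn_aq = 4 − 0 = +4, so the system shifts toward the side with more dissolved moles — to the right.
Gas moles: reactants 0, products 2 (Δn_gas = +2). Expansion shifts the system toward the side with more moles of gas — to the right.
Only the nonzero effect(s) matter; the net shift is to the right.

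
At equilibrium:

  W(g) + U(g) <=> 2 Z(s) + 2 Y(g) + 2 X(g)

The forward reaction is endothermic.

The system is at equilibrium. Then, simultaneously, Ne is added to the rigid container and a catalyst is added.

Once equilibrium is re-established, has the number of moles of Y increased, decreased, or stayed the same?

At constant volume, adding an inert gas leaves every reacting species' partial pressure unchanged, so Q is unchanged — no shift from this change.
A catalyst speeds both forward and reverse rates equally; it changes neither Q nor K — no shift from this change.
No net shift occurs, so the amount of Y is unchanged.

unchanged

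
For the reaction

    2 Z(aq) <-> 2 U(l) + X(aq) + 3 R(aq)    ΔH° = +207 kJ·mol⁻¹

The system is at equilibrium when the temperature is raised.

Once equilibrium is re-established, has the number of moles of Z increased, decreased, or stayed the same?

The forward reaction is endothermic. Raising T favours the endothermic direction — shift to the right.
The net shift is to the right. Z is a reactant, so its amount decreases.

decreases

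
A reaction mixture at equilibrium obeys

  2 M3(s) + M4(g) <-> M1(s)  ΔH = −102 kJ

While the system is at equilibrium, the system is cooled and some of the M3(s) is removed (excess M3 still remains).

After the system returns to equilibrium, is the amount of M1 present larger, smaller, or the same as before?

increases

The forward reaction is exothermic. Lowering T favours the exothermic direction — shift to the right.
M3 is a pure solid; its activity is 1 regardless of amount, so Q is unaffected — no shift from this change.
The net shift is to the right. M1 is a product, so its amount increases.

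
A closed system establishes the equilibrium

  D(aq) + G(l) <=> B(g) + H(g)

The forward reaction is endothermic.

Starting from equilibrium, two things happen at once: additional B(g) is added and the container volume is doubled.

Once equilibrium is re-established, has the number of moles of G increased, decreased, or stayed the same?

cannot be determined

Adding B (g), a product, drives the reaction to the left.
Gas moles: reactants 0, products 2 (Δn_gas = +2). Expansion shifts the system toward the side with more moles of gas — to the right.
The two effects oppose each other, so the net shift — and hence the change in G — cannot be determined from the given information.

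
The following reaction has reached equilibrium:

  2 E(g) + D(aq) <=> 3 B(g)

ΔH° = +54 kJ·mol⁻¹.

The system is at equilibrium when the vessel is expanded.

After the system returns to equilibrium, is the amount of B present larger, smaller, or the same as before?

increases

Gas moles: reactants 2, products 3 (Δn_gas = +1). Expansion shifts the system toward the side with more moles of gas — to the right.
The net shift is to the right. B is a product, so its amount increases.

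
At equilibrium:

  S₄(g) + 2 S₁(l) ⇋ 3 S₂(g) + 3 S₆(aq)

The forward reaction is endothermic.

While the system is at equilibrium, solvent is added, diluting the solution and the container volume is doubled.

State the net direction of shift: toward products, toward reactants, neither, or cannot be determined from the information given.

Dilution lowers every aqueous concentration by the same factor. Δn_aq = 3 − 0 = +3, so the system shifts toward the side with more dissolved moles — to the right.
Gas moles: reactants 1, products 3 (Δn_gas = +2). Expansion shifts the system toward the side with more moles of gas — to the right.
All effects act in the same direction — net shift to the right.

right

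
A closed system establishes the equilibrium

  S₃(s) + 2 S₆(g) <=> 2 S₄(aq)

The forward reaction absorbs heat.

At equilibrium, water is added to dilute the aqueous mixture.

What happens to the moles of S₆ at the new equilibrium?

decreases

Dilution lowers every aqueous concentration by the same factor. Δn_aq = 2 − 0 = +2, so the system shifts toward the side with more dissolved moles — to the right.
The net shift is to the right. S₆ is a reactant, so its amount decreases.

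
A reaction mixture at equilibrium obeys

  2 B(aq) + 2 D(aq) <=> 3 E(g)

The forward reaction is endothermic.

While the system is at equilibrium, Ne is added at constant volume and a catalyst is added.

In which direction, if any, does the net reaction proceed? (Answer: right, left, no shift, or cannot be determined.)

At constant volume, adding an inert gas leaves every reacting species' partial pressure unchanged, so Q is unchanged — no shift from this change.
A catalyst speeds both forward and reverse rates equally; it changes neither Q nor K — no shift from this change.
None of the changes alters Q relative to K, so there is no net shift.

no shift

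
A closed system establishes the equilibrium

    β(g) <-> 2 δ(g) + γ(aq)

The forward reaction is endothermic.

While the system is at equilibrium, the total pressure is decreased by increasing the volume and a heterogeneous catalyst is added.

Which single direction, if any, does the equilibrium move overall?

right

Gas moles: reactants 1, products 2 (Δn_gas = +1). Expansion shifts the system toward the side with more moles of gas — to the right.
A catalyst speeds both forward and reverse rates equally; it changes neither Q nor K — no shift from this change.
Only the nonzero effect(s) matter; the net shift is to the right.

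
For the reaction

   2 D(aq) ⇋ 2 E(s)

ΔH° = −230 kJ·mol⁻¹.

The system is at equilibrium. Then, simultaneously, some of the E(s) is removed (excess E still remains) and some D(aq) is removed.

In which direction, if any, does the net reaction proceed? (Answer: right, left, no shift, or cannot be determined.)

left

E is a pure solid; its activity is 1 regardless of amount, so Q is unaffected — no shift from this change.
Removing D (aq), a reactant, drives the reaction to the left.
Only the nonzero effect(s) matter; the net shift is to the left.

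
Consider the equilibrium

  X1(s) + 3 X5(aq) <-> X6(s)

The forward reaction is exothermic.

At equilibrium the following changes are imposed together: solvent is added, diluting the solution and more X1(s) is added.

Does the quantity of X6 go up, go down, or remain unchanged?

Dilution lowers every aqueous concentration by the same factor. Δn_aq = 0 − 3 = -3, so the system shifts toward the side with more dissolved moles — to the left.
X1 is a pure solid; its activity is 1 regardless of amount, so Q is unaffected — no shift from this change.
The net shift is to the left. X6 is a product, so its amount decreases.

decreases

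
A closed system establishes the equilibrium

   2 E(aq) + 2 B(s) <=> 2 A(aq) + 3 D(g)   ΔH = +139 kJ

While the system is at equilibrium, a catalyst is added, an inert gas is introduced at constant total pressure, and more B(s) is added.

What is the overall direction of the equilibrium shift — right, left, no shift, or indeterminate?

right

A catalyst speeds both forward and reverse rates equally; it changes neither Q nor K — no shift from this change.
Adding inert gas at constant total pressure expands the volume and lowers every reacting partial pressure. With Δn_gas = 3 − 0 = +3, Q moves away from K toward the side with fewer gas moles, so the system shifts toward the side with more gas moles — to the right.
B is a pure solid; its activity is 1 regardless of amount, so Q is unaffected — no shift from this change.
Only the nonzero effect(s) matter; the net shift is to the right.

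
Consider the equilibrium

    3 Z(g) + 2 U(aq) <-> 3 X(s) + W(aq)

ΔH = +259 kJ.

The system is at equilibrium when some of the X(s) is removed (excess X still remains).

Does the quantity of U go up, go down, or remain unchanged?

unchanged

X is a pure solid; its activity is 1 regardless of amount, so Q is unaffected — no shift from this change.
No net shift occurs, so the amount of U is unchanged.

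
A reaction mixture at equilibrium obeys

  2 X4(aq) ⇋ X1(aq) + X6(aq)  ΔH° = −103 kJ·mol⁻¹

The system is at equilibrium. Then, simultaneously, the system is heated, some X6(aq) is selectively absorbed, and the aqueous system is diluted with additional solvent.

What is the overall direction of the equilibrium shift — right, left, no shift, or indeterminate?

The forward reaction is exothermic. Raising T favours the endothermic direction — shift to the left.
Removing X6 (aq), a product, drives the reaction to the right.
Dilution scales every aqueous concentration by the same factor. Δn_aq = 2 − 2 = 0, so Q is unchanged — no shift.
The individual effects push in opposite directions; without quantitative information the net direction cannot be determined.

cannot be determined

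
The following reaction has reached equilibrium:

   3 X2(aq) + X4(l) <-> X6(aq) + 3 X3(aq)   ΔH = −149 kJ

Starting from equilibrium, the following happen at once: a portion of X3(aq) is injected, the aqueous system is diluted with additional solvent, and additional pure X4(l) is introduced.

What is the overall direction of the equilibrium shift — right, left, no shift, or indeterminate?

cannot be determined

Adding X3 (aq), a product, drives the reaction to the left.
Dilution lowers every aqueous concentration by the same factor. Δn_aq = 4 − 3 = +1, so the system shifts toward the side with more dissolved moles — to the right.
X4 is a pure liquid; its activity is 1 regardless of amount, so Q is unaffected — no shift from this change.
The individual effects push in opposite directions; without quantitative information the net direction cannot be determined.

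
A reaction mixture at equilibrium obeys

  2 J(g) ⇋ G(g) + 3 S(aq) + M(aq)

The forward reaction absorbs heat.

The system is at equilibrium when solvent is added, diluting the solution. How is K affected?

The equilibrium constant depends only on temperature. This perturbation may move the position of equilibrium, but since T is unchanged, K itself is unchanged.

unchanged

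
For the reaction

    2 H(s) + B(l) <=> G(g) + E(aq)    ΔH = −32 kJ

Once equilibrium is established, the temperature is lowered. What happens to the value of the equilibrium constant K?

increases

K depends on temperature via the van 't Hoff relation. The forward reaction is exothermic, so lowering T increases K.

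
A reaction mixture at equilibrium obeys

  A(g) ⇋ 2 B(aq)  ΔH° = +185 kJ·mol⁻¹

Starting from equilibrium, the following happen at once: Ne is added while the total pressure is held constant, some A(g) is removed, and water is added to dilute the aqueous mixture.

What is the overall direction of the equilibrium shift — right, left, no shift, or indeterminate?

cannot be determined

Adding inert gas at constant total pressure expands the volume and lowers every reacting partial pressure. With Δn_gas = 0 − 1 = -1, Q moves away from K toward the side with fewer gas moles, so the system shifts toward the side with more gas moles — to the left.
Removing A (g), a reactant, drives the reaction to the left.
Dilution lowers every aqueous concentration by the same factor. Δn_aq = 2 − 0 = +2, so the system shifts toward the side with more dissolved moles — to the right.
The individual effects push in opposite directions; without quantitative information the net direction cannot be determined.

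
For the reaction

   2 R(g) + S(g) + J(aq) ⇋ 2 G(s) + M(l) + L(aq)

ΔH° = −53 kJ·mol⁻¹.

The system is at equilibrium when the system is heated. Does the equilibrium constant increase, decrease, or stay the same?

K depends on temperature via the van 't Hoff relation. The forward reaction is exothermic, so raising T decreases K.

decreases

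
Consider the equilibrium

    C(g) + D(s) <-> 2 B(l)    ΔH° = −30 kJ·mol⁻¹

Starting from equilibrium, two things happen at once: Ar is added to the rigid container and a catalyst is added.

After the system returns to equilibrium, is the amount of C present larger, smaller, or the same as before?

At constant volume, adding an inert gas leaves every reacting species' partial pressure unchanged, so Q is unchanged — no shift from this change.
A catalyst speeds both forward and reverse rates equally; it changes neither Q nor K — no shift from this change.
No net shift occurs, so the amount of C is unchanged.

unchanged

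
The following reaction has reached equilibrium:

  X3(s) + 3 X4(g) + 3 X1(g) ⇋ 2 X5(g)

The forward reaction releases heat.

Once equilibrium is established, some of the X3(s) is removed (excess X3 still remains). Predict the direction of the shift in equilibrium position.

no shift

X3 is a pure solid; its activity is 1 regardless of amount, so Q is unaffected — no shift from this change.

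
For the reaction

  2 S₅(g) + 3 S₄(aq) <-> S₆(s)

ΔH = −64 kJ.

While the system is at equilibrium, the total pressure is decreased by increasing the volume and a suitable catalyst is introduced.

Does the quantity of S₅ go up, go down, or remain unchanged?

Gas moles: reactants 2, products 0 (Δn_gas = -2). Expansion shifts the system toward the side with more moles of gas — to the left.
A catalyst speeds both forward and reverse rates equally; it changes neither Q nor K — no shift from this change.
The net shift is to the left. S₅ is a reactant, so its amount increases.

increases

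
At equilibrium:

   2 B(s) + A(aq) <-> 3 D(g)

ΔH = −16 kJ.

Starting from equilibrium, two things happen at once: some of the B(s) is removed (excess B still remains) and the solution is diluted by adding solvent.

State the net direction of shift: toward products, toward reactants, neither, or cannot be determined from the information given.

left

B is a pure solid; its activity is 1 regardless of amount, so Q is unaffected — no shift from this change.
Dilution lowers every aqueous concentration by the same factor. Δn_aq = 0 − 1 = -1, so the system shifts toward the side with more dissolved moles — to the left.
Only the nonzero effect(s) matter; the net shift is to the left.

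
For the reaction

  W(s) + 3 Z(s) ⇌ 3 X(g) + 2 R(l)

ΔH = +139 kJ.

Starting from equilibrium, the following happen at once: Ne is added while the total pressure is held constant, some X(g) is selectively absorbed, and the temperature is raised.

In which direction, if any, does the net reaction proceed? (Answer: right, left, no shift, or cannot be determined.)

Adding inert gas at constant total pressure expands the volume and lowers every reacting partial pressure. With Δn_gas = 3 − 0 = +3, Q moves away from K toward the side with fewer gas moles, so the system shifts toward the side with more gas moles — to the right.
Removing X (g), a product, drives the reaction to the right.
The forward reaction is endothermic. Raising T favours the endothermic direction — shift to the right.
All effects act in the same direction — net shift to the right.

right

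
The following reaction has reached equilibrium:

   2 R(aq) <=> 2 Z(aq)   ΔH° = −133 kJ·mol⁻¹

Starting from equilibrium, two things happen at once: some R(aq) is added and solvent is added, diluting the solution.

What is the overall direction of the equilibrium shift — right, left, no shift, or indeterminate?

Adding R (aq), a reactant, drives the reaction to the right.
Dilution scales every aqueous concentration by the same factor. Δn_aq = 2 − 2 = 0, so Q is unchanged — no shift.
Only the nonzero effect(s) matter; the net shift is to the right.

right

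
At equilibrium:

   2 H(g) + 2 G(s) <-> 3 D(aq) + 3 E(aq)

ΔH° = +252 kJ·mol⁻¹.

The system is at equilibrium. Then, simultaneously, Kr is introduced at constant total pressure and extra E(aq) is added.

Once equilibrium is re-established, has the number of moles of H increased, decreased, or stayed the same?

increases

Adding inert gas at constant total pressure expands the volume and lowers every reacting partial pressure. With Δn_gas = 0 − 2 = -2, Q moves away from K toward the side with fewer gas moles, so the system shifts toward the side with more gas moles — to the left.
Adding E (aq), a product, drives the reaction to the left.
The net shift is to the left. H is a reactant, so its amount increases.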